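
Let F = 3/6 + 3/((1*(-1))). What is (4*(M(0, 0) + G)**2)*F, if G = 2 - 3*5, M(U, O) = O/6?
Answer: -1690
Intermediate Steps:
M(U, O) = O/6 (M(U, O) = O*(1/6) = O/6)
F = -5/2 (F = 3*(1/6) + 3/(-1) = 1/2 + 3*(-1) = 1/2 - 3 = -5/2 ≈ -2.5000)
G = -13 (G = 2 - 15 = -13)
(4*(M(0, 0) + G)**2)*F = (4*((1/6)*0 - 13)**2)*(-5/2) = (4*(0 - 13)**2)*(-5/2) = (4*(-13)**2)*(-5/2) = (4*169)*(-5/2) = 676*(-5/2) = -1690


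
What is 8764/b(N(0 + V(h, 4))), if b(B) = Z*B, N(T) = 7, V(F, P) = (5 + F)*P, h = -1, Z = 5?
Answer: 1252/5 ≈ 250.40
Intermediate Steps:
V(F, P) = P*(5 + F)
b(B) = 5*B
8764/b(N(0 + V(h, 4))) = 8764/((5*7)) = 8764/35 = 8764*(1/35) = 1252/5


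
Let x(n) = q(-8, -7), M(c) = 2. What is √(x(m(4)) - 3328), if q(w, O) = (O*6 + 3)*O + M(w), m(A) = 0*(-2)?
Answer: I*√3053 ≈ 55.254*I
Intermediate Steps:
m(A) = 0
q(w, O) = 2 + O*(3 + 6*O) (q(w, O) = (O*6 + 3)*O + 2 = (6*O + 3)*O + 2 = (3 + 6*O)*O + 2 = O*(3 + 6*O) + 2 = 2 + O*(3 + 6*O))
x(n) = 275 (x(n) = 2 + 3*(-7) + 6*(-7)² = 2 - 21 + 6*49 = 2 - 21 + 294 = 275)
√(x(m(4)) - 3328) = √(275 - 3328) = √(-3053) = I*√3053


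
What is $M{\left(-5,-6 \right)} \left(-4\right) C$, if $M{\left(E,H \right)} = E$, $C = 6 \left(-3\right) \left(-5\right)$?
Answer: $1800$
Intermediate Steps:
$C = 90$ ($C = \left(-18\right) \left(-5\right) = 90$)
$M{\left(-5,-6 \right)} \left(-4\right) C = \left(-5\right) \left(-4\right) 90 = 20 \cdot 90 = 1800$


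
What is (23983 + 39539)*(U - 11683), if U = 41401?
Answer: 1887746796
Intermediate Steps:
(23983 + 39539)*(U - 11683) = (23983 + 39539)*(41401 - 11683) = 63522*29718 = 1887746796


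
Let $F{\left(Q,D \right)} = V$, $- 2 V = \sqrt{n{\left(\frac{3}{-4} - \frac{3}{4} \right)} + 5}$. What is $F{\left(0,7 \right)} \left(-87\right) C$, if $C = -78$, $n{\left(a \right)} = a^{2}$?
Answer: $- \frac{3393 \sqrt{29}}{2} \approx -9135.9$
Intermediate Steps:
$V = - \frac{\sqrt{29}}{4}$ ($V = - \frac{\sqrt{\left(\frac{3}{-4} - \frac{3}{4}\right)^{2} + 5}}{2} = - \frac{\sqrt{\left(3 \left(- \frac{1}{4}\right) - \frac{3}{4}\right)^{2} + 5}}{2} = - \frac{\sqrt{\left(- \frac{3}{4} - \frac{3}{4}\right)^{2} + 5}}{2} = - \frac{\sqrt{\left(- \frac{3}{2}\right)^{2} + 5}}{2} = - \frac{\sqrt{\frac{9}{4} + 5}}{2} = - \frac{\sqrt{\frac{29}{4}}}{2} = - \frac{\frac{1}{2} \sqrt{29}}{2} = - \frac{\sqrt{29}}{4} \approx -1.3463$)
$F{\left(Q,D \right)} = - \frac{\sqrt{29}}{4}$
$F{\left(0,7 \right)} \left(-87\right) C = - \frac{\sqrt{29}}{4} \left(-87\right) \left(-78\right) = \frac{87 \sqrt{29}}{4} \left(-78\right) = - \frac{3393 \sqrt{29}}{2}$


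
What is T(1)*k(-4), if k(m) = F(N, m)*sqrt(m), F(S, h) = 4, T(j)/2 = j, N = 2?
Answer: 16*I ≈ 16.0*I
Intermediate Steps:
T(j) = 2*j
k(m) = 4*sqrt(m)
T(1)*k(-4) = (2*1)*(4*sqrt(-4)) = 2*(4*(2*I)) = 2*(8*I) = 16*I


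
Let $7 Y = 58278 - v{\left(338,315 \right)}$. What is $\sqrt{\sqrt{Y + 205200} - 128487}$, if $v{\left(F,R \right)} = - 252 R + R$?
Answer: $\frac{\sqrt{-6295863 + 7 \sqrt{11016201}}}{7} \approx 357.79 i$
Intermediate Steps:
$v{\left(F,R \right)} = - 251 R$
$Y = \frac{137343}{7}$ ($Y = \frac{58278 - \left(-251\right) 315}{7} = \frac{58278 - -79065}{7} = \frac{58278 + 79065}{7} = \frac{1}{7} \cdot 137343 = \frac{137343}{7} \approx 19620.0$)
$\sqrt{\sqrt{Y + 205200} - 128487} = \sqrt{\sqrt{\frac{137343}{7} + 205200} - 128487} = \sqrt{\sqrt{\frac{1573743}{7}} - 128487} = \sqrt{\frac{\sqrt{11016201}}{7} - 128487} = \sqrt{-128487 + \frac{\sqrt{11016201}}{7}}$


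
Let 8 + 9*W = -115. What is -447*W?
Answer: 6109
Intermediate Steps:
W = -41/3 (W = -8/9 + (⅑)*(-115) = -8/9 - 115/9 = -41/3 ≈ -13.667)
-447*W = -447*(-41/3) = 6109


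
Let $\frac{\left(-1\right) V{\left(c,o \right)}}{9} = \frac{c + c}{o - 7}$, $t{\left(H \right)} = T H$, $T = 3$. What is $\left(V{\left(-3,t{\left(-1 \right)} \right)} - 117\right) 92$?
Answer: $- \frac{56304}{5} \approx -11261.0$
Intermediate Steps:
$t{\left(H \right)} = 3 H$
$V{\left(c,o \right)} = - \frac{18 c}{-7 + o}$ ($V{\left(c,o \right)} = - 9 \frac{c + c}{o - 7} = - 9 \frac{2 c}{-7 + o} = - \frac{18 c}{-7 + o}$)
$\left(V{\left(-3,t{\left(-1 \right)} \right)} - 117\right) 92 = \left(\left(-18\right) \left(-3\right) \frac{1}{-7 + 3 \left(-1\right)} - 117\right) 92 = \left(\left(-18\right) \left(-3\right) \frac{1}{-7 - 3} - 117\right) 92 = \left(\left(-18\right) \left(-3\right) \frac{1}{-10} - 117\right) 92 = \left(\left(-18\right) \left(-3\right) \left(- \frac{1}{10}\right) - 117\right) 92 = \left(- \frac{27}{5} - 117\right) 92 = \left(- \frac{612}{5}\right) 92 = - \frac{56304}{5}$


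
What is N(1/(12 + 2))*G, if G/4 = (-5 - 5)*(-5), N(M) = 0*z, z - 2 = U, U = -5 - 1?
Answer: 0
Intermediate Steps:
U = -6
z = -4 (z = 2 - 6 = -4)
N(M) = 0 (N(M) = 0*(-4) = 0)
G = 200 (G = 4*((-5 - 5)*(-5)) = 4*(-10*(-5)) = 4*50 = 200)
N(1/(12 + 2))*G = 0*200 = 0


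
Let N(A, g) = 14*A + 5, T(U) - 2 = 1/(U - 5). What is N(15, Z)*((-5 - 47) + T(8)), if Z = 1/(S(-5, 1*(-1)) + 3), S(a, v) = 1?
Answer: -32035/3 ≈ -10678.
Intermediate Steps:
T(U) = 2 + 1/(-5 + U) (T(U) = 2 + 1/(U - 5) = 2 + 1/(-5 + U))
Z = ¼ (Z = 1/(1 + 3) = 1/4 = ¼ ≈ 0.25000)
N(A, g) = 5 + 14*A
N(15, Z)*((-5 - 47) + T(8)) = (5 + 14*15)*((-5 - 47) + (-9 + 2*8)/(-5 + 8)) = (5 + 210)*(-52 + (-9 + 16)/3) = 215*(-52 + (⅓)*7) = 215*(-52 + 7/3) = 215*(-149/3) = -32035/3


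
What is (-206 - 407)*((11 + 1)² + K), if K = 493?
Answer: -390481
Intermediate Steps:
(-206 - 407)*((11 + 1)² + K) = (-206 - 407)*((11 + 1)² + 493) = -613*(12² + 493) = -613*(144 + 493) = -613*637 = -390481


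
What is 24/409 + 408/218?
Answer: 86052/44581 ≈ 1.9302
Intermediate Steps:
24/409 + 408/218 = 24*(1/409) + 408*(1/218) = 24/409 + 204/109 = 86052/44581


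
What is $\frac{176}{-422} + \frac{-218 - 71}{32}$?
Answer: $- \frac{63795}{6752} \approx -9.4483$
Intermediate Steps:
$\frac{176}{-422} + \frac{-218 - 71}{32} = 176 \left(- \frac{1}{422}\right) - \frac{289}{32} = - \frac{88}{211} - \frac{289}{32} = - \frac{63795}{6752}$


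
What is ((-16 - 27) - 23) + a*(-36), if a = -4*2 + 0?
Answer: 222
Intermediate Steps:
a = -8 (a = -8 + 0 = -8)
((-16 - 27) - 23) + a*(-36) = ((-16 - 27) - 23) - 8*(-36) = (-43 - 23) + 288 = -66 + 288 = 222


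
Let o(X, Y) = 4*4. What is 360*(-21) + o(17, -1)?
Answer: -7544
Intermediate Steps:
o(X, Y) = 16
360*(-21) + o(17, -1) = 360*(-21) + 16 = -7560 + 16 = -7544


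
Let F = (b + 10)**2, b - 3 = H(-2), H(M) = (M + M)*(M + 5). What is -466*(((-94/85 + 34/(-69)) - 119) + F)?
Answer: 326873836/5865 ≈ 55733.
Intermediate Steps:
H(M) = 2*M*(5 + M) (H(M) = (2*M)*(5 + M) = 2*M*(5 + M))
b = -9 (b = 3 + 2*(-2)*(5 - 2) = 3 + 2*(-2)*3 = 3 - 12 = -9)
F = 1 (F = (-9 + 10)**2 = 1**2 = 1)
-466*(((-94/85 + 34/(-69)) - 119) + F) = -466*(((-94/85 + 34/(-69)) - 119) + 1) = -466*(((-94*1/85 + 34*(-1/69)) - 119) + 1) = -466*(((-94/85 - 34/69) - 119) + 1) = -466*((-9376/5865 - 119) + 1) = -466*(-707311/5865 + 1) = -466*(-701446/5865) = 326873836/5865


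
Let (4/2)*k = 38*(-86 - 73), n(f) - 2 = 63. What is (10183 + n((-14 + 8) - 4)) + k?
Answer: 7227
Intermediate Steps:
n(f) = 65 (n(f) = 2 + 63 = 65)
k = -3021 (k = (38*(-86 - 73))/2 = (38*(-159))/2 = (1/2)*(-6042) = -3021)
(10183 + n((-14 + 8) - 4)) + k = (10183 + 65) - 3021 = 10248 - 3021 = 7227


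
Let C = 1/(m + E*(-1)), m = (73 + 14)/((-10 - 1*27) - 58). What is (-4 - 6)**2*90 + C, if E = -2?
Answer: 927095/103 ≈ 9000.9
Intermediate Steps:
m = -87/95 (m = 87/((-10 - 27) - 58) = 87/(-37 - 58) = 87/(-95) = 87*(-1/95) = -87/95 ≈ -0.91579)
C = 95/103 (C = 1/(-87/95 - 2*(-1)) = 1/(-87/95 + 2) = 1/(103/95) = 95/103 ≈ 0.92233)
(-4 - 6)**2*90 + C = (-4 - 6)**2*90 + 95/103 = (-10)**2*90 + 95/103 = 100*90 + 95/103 = 9000 + 95/103 = 927095/103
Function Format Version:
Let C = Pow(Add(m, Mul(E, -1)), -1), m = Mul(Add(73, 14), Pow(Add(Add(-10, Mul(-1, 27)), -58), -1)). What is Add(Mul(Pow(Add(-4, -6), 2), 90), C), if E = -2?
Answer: Rational(927095, 103) ≈ 9000.9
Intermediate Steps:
m = Rational(-87, 95) (m = Mul(87, Pow(Add(Add(-10, -27), -58), -1)) = Mul(87, Pow(Add(-37, -58), -1)) = Mul(87, Pow(-95, -1)) = Mul(87, Rational(-1, 95)) = Rational(-87, 95) ≈ -0.91579)
C = Rational(95, 103) (C = Pow(Add(Rational(-87, 95), Mul(-2, -1)), -1) = Pow(Add(Rational(-87, 95), 2), -1) = Pow(Rational(103, 95), -1) = Rational(95, 103) ≈ 0.92233)
Add(Mul(Pow(Add(-4, -6), 2), 90), C) = Add(Mul(Pow(Add(-4, -6), 2), 90), Rational(95, 103)) = Add(Mul(Pow(-10, 2), 90), Rational(95, 103)) = Add(Mul(100, 90), Rational(95, 103)) = Add(9000, Rational(95, 103)) = Rational(927095, 103)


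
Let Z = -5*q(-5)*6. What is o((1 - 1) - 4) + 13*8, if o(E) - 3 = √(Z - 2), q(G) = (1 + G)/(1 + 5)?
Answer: 107 + 3*√2 ≈ 111.24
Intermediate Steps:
q(G) = ⅙ + G/6 (q(G) = (1 + G)/6 = (1 + G)*(⅙) = ⅙ + G/6)
Z = 20 (Z = -5*(⅙ + (⅙)*(-5))*6 = -5*(⅙ - ⅚)*6 = -5*(-⅔)*6 = (10/3)*6 = 20)
o(E) = 3 + 3*√2 (o(E) = 3 + √(20 - 2) = 3 + √18 = 3 + 3*√2)
o((1 - 1) - 4) + 13*8 = (3 + 3*√2) + 13*8 = (3 + 3*√2) + 104 = 107 + 3*√2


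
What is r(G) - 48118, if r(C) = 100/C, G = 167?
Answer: -8035606/167 ≈ -48117.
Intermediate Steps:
r(G) - 48118 = 100/167 - 48118 = -8035606/167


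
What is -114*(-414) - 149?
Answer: 47047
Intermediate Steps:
-114*(-414) - 149 = 47196 - 149 = 47047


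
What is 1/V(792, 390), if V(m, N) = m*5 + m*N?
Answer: 1/312840 ≈ 3.1965e-6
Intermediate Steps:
V(m, N) = 5*m + N*m
1/V(792, 390) = 1/(792*(5 + 390)) = 1/(792*395) = 1/312840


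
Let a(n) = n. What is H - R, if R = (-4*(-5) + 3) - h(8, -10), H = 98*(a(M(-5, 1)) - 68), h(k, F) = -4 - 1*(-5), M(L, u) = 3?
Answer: -6392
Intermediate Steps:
h(k, F) = 1 (h(k, F) = -4 + 5 = 1)
H = -6370 (H = 98*(3 - 68) = 98*(-65) = -6370)
R = 22 (R = (-4*(-5) + 3) - 1*1 = (20 + 3) - 1 = 23 - 1 = 22)
H - R = -6370 - 1*22 = -6370 - 22 = -6392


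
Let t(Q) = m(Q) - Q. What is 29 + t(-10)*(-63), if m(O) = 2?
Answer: -727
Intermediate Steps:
t(Q) = 2 - Q
29 + t(-10)*(-63) = 29 + (2 - 1*(-10))*(-63) = 29 + (2 + 10)*(-63) = 29 + 12*(-63) = 29 - 756 = -727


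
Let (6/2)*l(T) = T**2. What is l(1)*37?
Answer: 37/3 ≈ 12.333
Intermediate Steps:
l(T) = T**2/3
l(1)*37 = ((1/3)*1**2)*37 = ((1/3)*1)*37 = (1/3)*37 = 37/3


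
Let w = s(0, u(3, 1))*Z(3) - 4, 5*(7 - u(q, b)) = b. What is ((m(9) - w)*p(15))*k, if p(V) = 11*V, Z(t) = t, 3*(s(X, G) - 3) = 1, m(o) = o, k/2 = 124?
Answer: 122760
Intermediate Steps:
k = 248 (k = 2*124 = 248)
u(q, b) = 7 - b/5
s(X, G) = 10/3 (s(X, G) = 3 + (⅓)*1 = 3 + ⅓ = 10/3)
w = 6 (w = (10/3)*3 - 4 = 10 - 4 = 6)
((m(9) - w)*p(15))*k = ((9 - 1*6)*(11*15))*248 = ((9 - 6)*165)*248 = (3*165)*248 = 495*248 = 122760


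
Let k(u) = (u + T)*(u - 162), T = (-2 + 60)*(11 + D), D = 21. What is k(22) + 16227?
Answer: -246693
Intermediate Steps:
T = 1856 (T = (-2 + 60)*(11 + 21) = 58*32 = 1856)
k(u) = (-162 + u)*(1856 + u) (k(u) = (u + 1856)*(u - 162) = (1856 + u)*(-162 + u) = (-162 + u)*(1856 + u))
k(22) + 16227 = (-300672 + 22² + 1694*22) + 16227 = (-300672 + 484 + 37268) + 16227 = -262920 + 16227 = -246693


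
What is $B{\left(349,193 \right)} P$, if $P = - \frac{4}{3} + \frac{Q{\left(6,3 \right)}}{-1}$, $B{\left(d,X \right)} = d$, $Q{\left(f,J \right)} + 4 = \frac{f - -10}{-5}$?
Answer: $\frac{30712}{15} \approx 2047.5$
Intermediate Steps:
$Q{\left(f,J \right)} = -6 - \frac{f}{5}$ ($Q{\left(f,J \right)} = -4 + \frac{f - -10}{-5} = -4 + \left(f + 10\right) \left(- \frac{1}{5}\right) = -4 + \left(10 + f\right) \left(- \frac{1}{5}\right) = -4 - \left(2 + \frac{f}{5}\right) = -6 - \frac{f}{5}$)
$P = \frac{88}{15}$ ($P = - \frac{4}{3} + \frac{-6 - \frac{6}{5}}{-1} = \left(-4\right) \frac{1}{3} + \left(-6 - \frac{6}{5}\right) \left(-1\right) = - \frac{4}{3} - - \frac{36}{5} = - \frac{4}{3} + \frac{36}{5} = \frac{88}{15} \approx 5.8667$)
$B{\left(349,193 \right)} P = 349 \cdot \frac{88}{15} = \frac{30712}{15}$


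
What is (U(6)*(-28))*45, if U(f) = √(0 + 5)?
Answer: -1260*√5 ≈ -2817.4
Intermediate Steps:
U(f) = √5
(U(6)*(-28))*45 = (√5*(-28))*45 = -28*√5*45 = -1260*√5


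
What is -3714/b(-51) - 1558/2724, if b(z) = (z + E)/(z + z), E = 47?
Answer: -128991713/1362 ≈ -94708.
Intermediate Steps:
b(z) = (47 + z)/(2*z) (b(z) = (z + 47)/(z + z) = (47 + z)/((2*z)) = (47 + z)*(1/(2*z)) = (47 + z)/(2*z))
-3714/b(-51) - 1558/2724 = -3714*(-102/(47 - 51)) - 1558/2724 = -3714/((½)*(-1/51)*(-4)) - 1558*1/2724 = -3714/2/51 - 779/1362 = -3714*51/2 - 779/1362 = -94707 - 779/1362 = -128991713/1362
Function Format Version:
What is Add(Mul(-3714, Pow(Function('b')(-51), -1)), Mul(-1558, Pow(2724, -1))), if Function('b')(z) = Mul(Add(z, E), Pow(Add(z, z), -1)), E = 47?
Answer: Rational(-128991713, 1362) ≈ -94708.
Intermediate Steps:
Function('b')(z) = Mul(Rational(1, 2), Pow(z, -1), Add(47, z)) (Function('b')(z) = Mul(Add(z, 47), Pow(Add(z, z), -1)) = Mul(Add(47, z), Pow(Mul(2, z), -1)) = Mul(Add(47, z), Mul(Rational(1, 2), Pow(z, -1))) = Mul(Rational(1, 2), Pow(z, -1), Add(47, z)))
Add(Mul(-3714, Pow(Function('b')(-51), -1)), Mul(-1558, Pow(2724, -1))) = Add(Mul(-3714, Pow(Mul(Rational(1, 2), Pow(-51, -1), Add(47, -51)), -1)), Mul(-1558, Pow(2724, -1))) = Add(Mul(-3714, Pow(Mul(Rational(1, 2), Rational(-1, 51), -4), -1)), Mul(-1558, Rational(1, 2724))) = Add(Mul(-3714, Pow(Rational(2, 51), -1)), Rational(-779, 1362)) = Add(Mul(-3714, Rational(51, 2)), Rational(-779, 1362)) = Add(-94707, Rational(-779, 1362)) = Rational(-128991713, 1362)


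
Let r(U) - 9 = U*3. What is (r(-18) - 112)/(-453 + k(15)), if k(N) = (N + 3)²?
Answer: 157/129 ≈ 1.2171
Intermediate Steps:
r(U) = 9 + 3*U (r(U) = 9 + U*3 = 9 + 3*U)
k(N) = (3 + N)²
(r(-18) - 112)/(-453 + k(15)) = ((9 + 3*(-18)) - 112)/(-453 + (3 + 15)²) = ((9 - 54) - 112)/(-453 + 18²) = (-45 - 112)/(-453 + 324) = -157/(-129) = -157*(-1/129) = 157/129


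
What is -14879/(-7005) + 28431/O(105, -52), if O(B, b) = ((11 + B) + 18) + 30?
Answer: 201599311/1148820 ≈ 175.48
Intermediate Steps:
O(B, b) = 59 + B (O(B, b) = (29 + B) + 30 = 59 + B)
-14879/(-7005) + 28431/O(105, -52) = -14879/(-7005) + 28431/(59 + 105) = -14879*(-1/7005) + 28431/164 = 14879/7005 + 28431*(1/164) = 14879/7005 + 28431/164 = 201599311/1148820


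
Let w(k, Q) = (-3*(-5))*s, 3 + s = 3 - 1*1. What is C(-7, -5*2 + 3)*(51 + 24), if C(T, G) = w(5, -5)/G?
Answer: 1125/7 ≈ 160.71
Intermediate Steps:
s = -1 (s = -3 + (3 - 1*1) = -3 + (3 - 1) = -3 + 2 = -1)
w(k, Q) = -15 (w(k, Q) = -3*(-5)*(-1) = 15*(-1) = -15)
C(T, G) = -15/G
C(-7, -5*2 + 3)*(51 + 24) = (-15/(-5*2 + 3))*(51 + 24) = -15/(-10 + 3)*75 = -15/(-7)*75 = -15*(-⅐)*75 = (15/7)*75 = 1125/7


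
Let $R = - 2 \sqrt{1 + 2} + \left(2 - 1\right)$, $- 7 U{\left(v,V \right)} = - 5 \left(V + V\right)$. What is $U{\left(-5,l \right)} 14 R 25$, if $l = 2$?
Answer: $1000 - 2000 \sqrt{3} \approx -2464.1$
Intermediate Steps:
$U{\left(v,V \right)} = \frac{10 V}{7}$ ($U{\left(v,V \right)} = - \frac{\left(-5\right) \left(V + V\right)}{7} = - \frac{\left(-5\right) 2 V}{7} = - \frac{\left(-10\right) V}{7} = \frac{10 V}{7}$)
$R = 1 - 2 \sqrt{3}$ ($R = - 2 \sqrt{3} + 1 = 1 - 2 \sqrt{3} \approx -2.4641$)
$U{\left(-5,l \right)} 14 R 25 = \frac{10}{7} \cdot 2 \cdot 14 \left(1 - 2 \sqrt{3}\right) 25 = \frac{20 \left(14 - 28 \sqrt{3}\right) 25}{7} = \frac{20 \left(350 - 700 \sqrt{3}\right)}{7} = 1000 - 2000 \sqrt{3}$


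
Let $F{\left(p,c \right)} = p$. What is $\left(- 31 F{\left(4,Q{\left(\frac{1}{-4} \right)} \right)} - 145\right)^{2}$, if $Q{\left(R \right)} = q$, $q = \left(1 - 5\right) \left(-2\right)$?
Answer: $72361$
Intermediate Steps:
$q = 8$ ($q = \left(-4\right) \left(-2\right) = 8$)
$Q{\left(R \right)} = 8$
$\left(- 31 F{\left(4,Q{\left(\frac{1}{-4} \right)} \right)} - 145\right)^{2} = \left(\left(-31\right) 4 - 145\right)^{2} = \left(-124 - 145\right)^{2} = \left(-269\right)^{2} = 72361$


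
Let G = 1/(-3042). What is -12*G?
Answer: 2/507 ≈ 0.0039448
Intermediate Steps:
G = -1/3042 ≈ -0.00032873
-12*G = -12*(-1/3042) = 2/507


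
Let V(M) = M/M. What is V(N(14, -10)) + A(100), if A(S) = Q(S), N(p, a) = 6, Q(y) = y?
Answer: 101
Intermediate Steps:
V(M) = 1
A(S) = S
V(N(14, -10)) + A(100) = 1 + 100 = 101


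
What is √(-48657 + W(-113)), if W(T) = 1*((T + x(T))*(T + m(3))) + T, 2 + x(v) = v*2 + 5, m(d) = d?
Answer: I*√11810 ≈ 108.67*I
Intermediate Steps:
x(v) = 3 + 2*v (x(v) = -2 + (v*2 + 5) = -2 + (2*v + 5) = -2 + (5 + 2*v) = 3 + 2*v)
W(T) = T + (3 + T)*(3 + 3*T) (W(T) = 1*((T + (3 + 2*T))*(T + 3)) + T = 1*((3 + 3*T)*(3 + T)) + T = 1*((3 + T)*(3 + 3*T)) + T = (3 + T)*(3 + 3*T) + T = T + (3 + T)*(3 + 3*T))
√(-48657 + W(-113)) = √(-48657 + (9 + 3*(-113)² + 13*(-113))) = √(-48657 + (9 + 3*12769 - 1469)) = √(-48657 + (9 + 38307 - 1469)) = √(-48657 + 36847) = √(-11810) = I*√11810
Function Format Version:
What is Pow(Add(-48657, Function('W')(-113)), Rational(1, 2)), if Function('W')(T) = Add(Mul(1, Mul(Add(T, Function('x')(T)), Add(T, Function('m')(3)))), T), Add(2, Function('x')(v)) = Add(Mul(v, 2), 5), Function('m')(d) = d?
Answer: Mul(I, Pow(11810, Rational(1, 2))) ≈ Mul(108.67, I)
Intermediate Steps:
Function('x')(v) = Add(3, Mul(2, v)) (Function('x')(v) = Add(-2, Add(Mul(v, 2), 5)) = Add(-2, Add(Mul(2, v), 5)) = Add(-2, Add(5, Mul(2, v))) = Add(3, Mul(2, v)))
Function('W')(T) = Add(T, Mul(Add(3, T), Add(3, Mul(3, T)))) (Function('W')(T) = Add(Mul(1, Mul(Add(T, Add(3, Mul(2, T))), Add(T, 3))), T) = Add(Mul(1, Mul(Add(3, Mul(3, T)), Add(3, T))), T) = Add(Mul(1, Mul(Add(3, T), Add(3, Mul(3, T)))), T) = Add(Mul(Add(3, T), Add(3, Mul(3, T))), T) = Add(T, Mul(Add(3, T), Add(3, Mul(3, T)))))
Pow(Add(-48657, Function('W')(-113)), Rational(1, 2)) = Pow(Add(-48657, Add(9, Mul(3, Pow(-113, 2)), Mul(13, -113))), Rational(1, 2)) = Pow(Add(-48657, Add(9, Mul(3, 12769), -1469)), Rational(1, 2)) = Pow(Add(-48657, Add(9, 38307, -1469)), Rational(1, 2)) = Pow(Add(-48657, 36847), Rational(1, 2)) = Pow(-11810, Rational(1, 2)) = Mul(I, Pow(11810, Rational(1, 2)))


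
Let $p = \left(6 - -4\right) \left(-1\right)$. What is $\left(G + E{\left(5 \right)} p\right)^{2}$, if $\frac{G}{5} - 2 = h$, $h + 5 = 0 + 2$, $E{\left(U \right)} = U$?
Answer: $3025$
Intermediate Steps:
$h = -3$ ($h = -5 + \left(0 + 2\right) = -5 + 2 = -3$)
$G = -5$ ($G = 10 + 5 \left(-3\right) = 10 - 15 = -5$)
$p = -10$ ($p = \left(6 + 4\right) \left(-1\right) = 10 \left(-1\right) = -10$)
$\left(G + E{\left(5 \right)} p\right)^{2} = \left(-5 + 5 \left(-10\right)\right)^{2} = \left(-5 - 50\right)^{2} = \left(-55\right)^{2} = 3025$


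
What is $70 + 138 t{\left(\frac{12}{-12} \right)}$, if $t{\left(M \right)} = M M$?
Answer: $208$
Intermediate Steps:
$t{\left(M \right)} = M^{2}$
$70 + 138 t{\left(\frac{12}{-12} \right)} = 70 + 138 \left(\frac{12}{-12}\right)^{2} = 70 + 138 \left(12 \left(- \frac{1}{12}\right)\right)^{2} = 70 + 138 \left(-1\right)^{2} = 70 + 138 \cdot 1 = 70 + 138 = 208$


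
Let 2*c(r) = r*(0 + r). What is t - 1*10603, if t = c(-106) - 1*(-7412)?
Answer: 2427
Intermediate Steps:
c(r) = r**2/2 (c(r) = (r*(0 + r))/2 = (r*r)/2 = r**2/2)
t = 13030 (t = (1/2)*(-106)**2 - 1*(-7412) = (1/2)*11236 + 7412 = 5618 + 7412 = 13030)
t - 1*10603 = 13030 - 1*10603 = 13030 - 10603 = 2427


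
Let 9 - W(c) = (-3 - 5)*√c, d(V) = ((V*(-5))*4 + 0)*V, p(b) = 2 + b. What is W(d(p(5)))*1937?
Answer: 17433 + 216944*I*√5 ≈ 17433.0 + 4.851e+5*I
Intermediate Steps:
d(V) = -20*V² (d(V) = (-5*V*4 + 0)*V = (-20*V + 0)*V = (-20*V)*V = -20*V²)
W(c) = 9 + 8*√c (W(c) = 9 - (-3 - 5)*√c = 9 - (-8)*√c = 9 + 8*√c)
W(d(p(5)))*1937 = (9 + 8*√(-20*(2 + 5)²))*1937 = (9 + 8*√(-20*7²))*1937 = (9 + 8*√(-20*49))*1937 = (9 + 8*√(-980))*1937 = (9 + 8*(14*I*√5))*1937 = (9 + 112*I*√5)*1937 = 17433 + 216944*I*√5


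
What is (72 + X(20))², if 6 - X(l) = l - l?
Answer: 6084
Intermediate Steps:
X(l) = 6 (X(l) = 6 - (l - l) = 6 - 1*0 = 6 + 0 = 6)
(72 + X(20))² = (72 + 6)² = 78² = 6084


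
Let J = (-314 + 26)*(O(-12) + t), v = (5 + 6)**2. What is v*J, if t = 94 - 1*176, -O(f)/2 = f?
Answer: 2021184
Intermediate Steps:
O(f) = -2*f
t = -82 (t = 94 - 176 = -82)
v = 121 (v = 11**2 = 121)
J = 16704 (J = (-314 + 26)*(-2*(-12) - 82) = -288*(24 - 82) = -288*(-58) = 16704)
v*J = 121*16704 = 2021184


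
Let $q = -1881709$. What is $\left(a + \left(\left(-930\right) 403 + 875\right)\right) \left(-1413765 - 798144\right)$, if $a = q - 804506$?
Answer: $6768729088170$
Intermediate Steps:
$a = -2686215$ ($a = -1881709 - 804506 = -2686215$)
$\left(a + \left(\left(-930\right) 403 + 875\right)\right) \left(-1413765 - 798144\right) = \left(-2686215 + \left(\left(-930\right) 403 + 875\right)\right) \left(-1413765 - 798144\right) = \left(-2686215 + \left(-374790 + 875\right)\right) \left(-2211909\right) = \left(-2686215 - 373915\right) \left(-2211909\right) = \left(-3060130\right) \left(-2211909\right) = 6768729088170$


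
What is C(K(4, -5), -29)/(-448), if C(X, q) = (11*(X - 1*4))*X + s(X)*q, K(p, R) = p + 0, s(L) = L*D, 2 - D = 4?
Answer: -29/56 ≈ -0.51786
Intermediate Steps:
D = -2 (D = 2 - 1*4 = 2 - 4 = -2)
s(L) = -2*L (s(L) = L*(-2) = -2*L)
K(p, R) = p
C(X, q) = X*(-44 + 11*X) - 2*X*q (C(X, q) = (11*(X - 1*4))*X + (-2*X)*q = (11*(X - 4))*X - 2*X*q = (11*(-4 + X))*X - 2*X*q = (-44 + 11*X)*X - 2*X*q = X*(-44 + 11*X) - 2*X*q)
C(K(4, -5), -29)/(-448) = (4*(-44 - 2*(-29) + 11*4))/(-448) = (4*(-44 + 58 + 44))*(-1/448) = (4*58)*(-1/448) = 232*(-1/448) = -29/56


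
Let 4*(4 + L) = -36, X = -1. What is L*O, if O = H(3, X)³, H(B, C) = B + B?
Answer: -2808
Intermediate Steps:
H(B, C) = 2*B
L = -13 (L = -4 + (¼)*(-36) = -4 - 9 = -13)
O = 216 (O = (2*3)³ = 6³ = 216)
L*O = -13*216 = -2808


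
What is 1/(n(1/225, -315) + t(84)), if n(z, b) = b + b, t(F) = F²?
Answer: 1/6426 ≈ 0.00015562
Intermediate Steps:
n(z, b) = 2*b
1/(n(1/225, -315) + t(84)) = 1/(2*(-315) + 84²) = 1/(-630 + 7056) = 1/6426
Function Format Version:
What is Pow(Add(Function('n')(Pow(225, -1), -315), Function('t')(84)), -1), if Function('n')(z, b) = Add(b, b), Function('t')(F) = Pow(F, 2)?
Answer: Rational(1, 6426) ≈ 0.00015562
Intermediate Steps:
Function('n')(z, b) = Mul(2, b)
Pow(Add(Function('n')(Pow(225, -1), -315), Function('t')(84)), -1) = Pow(Add(Mul(2, -315), Pow(84, 2)), -1) = Pow(Add(-630, 7056), -1) = Pow(6426, -1) = Rational(1, 6426)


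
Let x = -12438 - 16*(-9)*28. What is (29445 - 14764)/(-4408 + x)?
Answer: -14681/12814 ≈ -1.1457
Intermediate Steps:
x = -8406 (x = -12438 + 144*28 = -12438 + 4032 = -8406)
(29445 - 14764)/(-4408 + x) = (29445 - 14764)/(-4408 - 8406) = 14681/(-12814) = 14681*(-1/12814) = -14681/12814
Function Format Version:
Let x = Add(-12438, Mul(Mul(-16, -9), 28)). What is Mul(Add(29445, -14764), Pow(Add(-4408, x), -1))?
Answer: Rational(-14681, 12814) ≈ -1.1457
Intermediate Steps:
x = -8406 (x = Add(-12438, Mul(144, 28)) = Add(-12438, 4032) = -8406)
Mul(Add(29445, -14764), Pow(Add(-4408, x), -1)) = Mul(Add(29445, -14764), Pow(Add(-4408, -8406), -1)) = Mul(14681, Pow(-12814, -1)) = Mul(14681, Rational(-1, 12814)) = Rational(-14681, 12814)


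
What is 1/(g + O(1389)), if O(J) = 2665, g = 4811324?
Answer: 1/4813989 ≈ 2.0773e-7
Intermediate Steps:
1/(g + O(1389)) = 1/(4811324 + 2665) = 1/4813989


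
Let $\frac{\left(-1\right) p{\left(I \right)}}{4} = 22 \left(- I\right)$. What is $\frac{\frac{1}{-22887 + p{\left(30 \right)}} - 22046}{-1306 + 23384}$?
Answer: $- \frac{446365363}{447013266} \approx -0.99855$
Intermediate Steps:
$p{\left(I \right)} = 88 I$ ($p{\left(I \right)} = - 4 \cdot 22 \left(- I\right) = - 4 \left(- 22 I\right) = 88 I$)
$\frac{\frac{1}{-22887 + p{\left(30 \right)}} - 22046}{-1306 + 23384} = \frac{\frac{1}{-22887 + 88 \cdot 30} - 22046}{-1306 + 23384} = \frac{\frac{1}{-22887 + 2640} - 22046}{22078} = \left(\frac{1}{-20247} - 22046\right) \frac{1}{22078} = \left(- \frac{1}{20247} - 22046\right) \frac{1}{22078} = \left(- \frac{446365363}{20247}\right) \frac{1}{22078} = - \frac{446365363}{447013266}$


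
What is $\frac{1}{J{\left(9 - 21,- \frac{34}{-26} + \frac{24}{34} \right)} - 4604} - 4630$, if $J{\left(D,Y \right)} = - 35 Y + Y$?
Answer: $- \frac{281235473}{60742} \approx -4630.0$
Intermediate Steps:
$J{\left(D,Y \right)} = - 34 Y$
$\frac{1}{J{\left(9 - 21,- \frac{34}{-26} + \frac{24}{34} \right)} - 4604} - 4630 = \frac{1}{- 34 \left(- \frac{34}{-26} + \frac{24}{34}\right) - 4604} - 4630 = \frac{1}{- 34 \left(\left(-34\right) \left(- \frac{1}{26}\right) + 24 \cdot \frac{1}{34}\right) - 4604} - 4630 = \frac{1}{- 34 \left(\frac{17}{13} + \frac{12}{17}\right) - 4604} - 4630 = \frac{1}{\left(-34\right) \frac{445}{221} - 4604} - 4630 = \frac{1}{- \frac{890}{13} - 4604} - 4630 = \frac{1}{- \frac{60742}{13}} - 4630 = - \frac{13}{60742} - 4630 = - \frac{281235473}{60742}$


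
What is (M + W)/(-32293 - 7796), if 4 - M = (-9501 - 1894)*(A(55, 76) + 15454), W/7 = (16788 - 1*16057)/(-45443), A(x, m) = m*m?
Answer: -10993382148205/1821764427 ≈ -6034.5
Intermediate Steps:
A(x, m) = m²
W = -5117/45443 (W = 7*((16788 - 1*16057)/(-45443)) = 7*((16788 - 16057)*(-1/45443)) = 7*(731*(-1/45443)) = 7*(-731/45443) = -5117/45443 ≈ -0.11260)
M = 241915854 (M = 4 - (-9501 - 1894)*(76² + 15454) = 4 - (-11395)*(5776 + 15454) = 4 - (-11395)*21230 = 4 - 1*(-241915850) = 4 + 241915850 = 241915854)
(M + W)/(-32293 - 7796) = (241915854 - 5117/45443)/(-32293 - 7796) = (10993382148205/45443)/(-40089) = (10993382148205/45443)*(-1/40089) = -10993382148205/1821764427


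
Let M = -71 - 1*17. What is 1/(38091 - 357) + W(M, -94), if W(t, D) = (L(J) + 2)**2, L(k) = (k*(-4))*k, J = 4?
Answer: 145049497/37734 ≈ 3844.0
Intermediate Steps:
L(k) = -4*k**2 (L(k) = (-4*k)*k = -4*k**2)
M = -88 (M = -71 - 17 = -88)
W(t, D) = 3844 (W(t, D) = (-4*4**2 + 2)**2 = (-4*16 + 2)**2 = (-64 + 2)**2 = (-62)**2 = 3844)
1/(38091 - 357) + W(M, -94) = 1/(38091 - 357) + 3844 = 1/37734 + 3844 = 145049497/37734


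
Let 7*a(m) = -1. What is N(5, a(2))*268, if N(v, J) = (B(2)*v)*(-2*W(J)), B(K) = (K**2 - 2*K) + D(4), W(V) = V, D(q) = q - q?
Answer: 0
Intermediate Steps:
D(q) = 0
a(m) = -1/7 (a(m) = (1/7)*(-1) = -1/7)
B(K) = K**2 - 2*K (B(K) = (K**2 - 2*K) + 0 = K**2 - 2*K)
N(v, J) = 0 (N(v, J) = ((2*(-2 + 2))*v)*(-2*J) = ((2*0)*v)*(-2*J) = (0*v)*(-2*J) = 0*(-2*J) = 0)
N(5, a(2))*268 = 0*268 = 0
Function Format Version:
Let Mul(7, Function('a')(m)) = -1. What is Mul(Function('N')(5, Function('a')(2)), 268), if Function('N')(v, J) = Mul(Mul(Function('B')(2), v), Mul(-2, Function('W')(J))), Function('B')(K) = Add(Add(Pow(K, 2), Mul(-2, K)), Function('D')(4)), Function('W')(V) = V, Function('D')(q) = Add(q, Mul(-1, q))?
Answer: 0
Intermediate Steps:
Function('D')(q) = 0
Function('a')(m) = Rational(-1, 7) (Function('a')(m) = Mul(Rational(1, 7), -1) = Rational(-1, 7))
Function('B')(K) = Add(Pow(K, 2), Mul(-2, K)) (Function('B')(K) = Add(Add(Pow(K, 2), Mul(-2, K)), 0) = Add(Pow(K, 2), Mul(-2, K)))
Function('N')(v, J) = 0 (Function('N')(v, J) = Mul(Mul(Mul(2, Add(-2, 2)), v), Mul(-2, J)) = Mul(Mul(Mul(2, 0), v), Mul(-2, J)) = Mul(Mul(0, v), Mul(-2, J)) = Mul(0, Mul(-2, J)) = 0)
Mul(Function('N')(5, Function('a')(2)), 268) = Mul(0, 268) = 0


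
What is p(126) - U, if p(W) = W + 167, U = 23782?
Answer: -23489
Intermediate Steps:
p(W) = 167 + W
p(126) - U = (167 + 126) - 1*23782 = 293 - 23782 = -23489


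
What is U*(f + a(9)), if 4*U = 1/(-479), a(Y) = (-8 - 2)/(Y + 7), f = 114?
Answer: -907/15328 ≈ -0.059173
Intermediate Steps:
a(Y) = -10/(7 + Y)
U = -1/1916 (U = (¼)/(-479) = (¼)*(-1/479) = -1/1916 ≈ -0.00052192)
U*(f + a(9)) = -(114 - 10/(7 + 9))/1916 = -(114 - 10/16)/1916 = -(114 - 10*1/16)/1916 = -(114 - 5/8)/1916 = -1/1916*907/8 = -907/15328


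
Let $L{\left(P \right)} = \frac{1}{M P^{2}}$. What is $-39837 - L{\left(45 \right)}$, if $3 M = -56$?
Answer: $- \frac{1505838599}{37800} \approx -39837.0$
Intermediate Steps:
$M = - \frac{56}{3}$ ($M = \frac{1}{3} \left(-56\right) = - \frac{56}{3} \approx -18.667$)
$L{\left(P \right)} = - \frac{3}{56 P^{2}}$ ($L{\left(P \right)} = \frac{1}{\left(- \frac{56}{3}\right) P^{2}} = - \frac{3}{56 P^{2}}$)
$-39837 - L{\left(45 \right)} = -39837 - - \frac{3}{56 \cdot 2025} = -39837 - \left(- \frac{3}{56}\right) \frac{1}{2025} = -39837 - - \frac{1}{37800} = -39837 + \frac{1}{37800} = - \frac{1505838599}{37800}$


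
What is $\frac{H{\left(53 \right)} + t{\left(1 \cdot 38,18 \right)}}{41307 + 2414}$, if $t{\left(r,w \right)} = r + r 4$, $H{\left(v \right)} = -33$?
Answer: $\frac{157}{43721} \approx 0.003591$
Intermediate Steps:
$t{\left(r,w \right)} = 5 r$ ($t{\left(r,w \right)} = r + 4 r = 5 r$)
$\frac{H{\left(53 \right)} + t{\left(1 \cdot 38,18 \right)}}{41307 + 2414} = \frac{-33 + 5 \cdot 1 \cdot 38}{41307 + 2414} = \frac{-33 + 5 \cdot 38}{43721} = \left(-33 + 190\right) \frac{1}{43721} = 157 \cdot \frac{1}{43721} = \frac{157}{43721}$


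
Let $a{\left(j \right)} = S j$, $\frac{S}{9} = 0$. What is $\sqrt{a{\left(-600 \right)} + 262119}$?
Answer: $13 \sqrt{1551} \approx 511.98$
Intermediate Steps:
$S = 0$ ($S = 9 \cdot 0 = 0$)
$a{\left(j \right)} = 0$ ($a{\left(j \right)} = 0 j = 0$)
$\sqrt{a{\left(-600 \right)} + 262119} = \sqrt{0 + 262119} = \sqrt{262119} = 13 \sqrt{1551}$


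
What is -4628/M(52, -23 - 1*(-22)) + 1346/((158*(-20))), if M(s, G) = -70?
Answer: 726513/11060 ≈ 65.688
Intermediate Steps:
-4628/M(52, -23 - 1*(-22)) + 1346/((158*(-20))) = -4628/(-70) + 1346/((158*(-20))) = -4628*(-1/70) + 1346/(-3160) = 2314/35 + 1346*(-1/3160) = 2314/35 - 673/1580 = 726513/11060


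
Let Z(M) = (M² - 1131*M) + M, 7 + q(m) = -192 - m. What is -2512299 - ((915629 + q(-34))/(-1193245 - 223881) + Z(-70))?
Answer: -1839640950605/708563 ≈ -2.5963e+6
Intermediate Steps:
q(m) = -199 - m (q(m) = -7 + (-192 - m) = -199 - m)
Z(M) = M² - 1130*M
-2512299 - ((915629 + q(-34))/(-1193245 - 223881) + Z(-70)) = -2512299 - ((915629 + (-199 - 1*(-34)))/(-1193245 - 223881) - 70*(-1130 - 70)) = -2512299 - ((915629 + (-199 + 34))/(-1417126) - 70*(-1200)) = -2512299 - ((915629 - 165)*(-1/1417126) + 84000) = -2512299 - (915464*(-1/1417126) + 84000) = -2512299 - (-457732/708563 + 84000) = -2512299 - 1*59518834268/708563 = -2512299 - 59518834268/708563 = -1839640950605/708563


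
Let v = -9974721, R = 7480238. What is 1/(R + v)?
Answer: -1/2494483 ≈ -4.0088e-7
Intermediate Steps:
1/(R + v) = 1/(7480238 - 9974721) = 1/(-2494483) = -1/2494483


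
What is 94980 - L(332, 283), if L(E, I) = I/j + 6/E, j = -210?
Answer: 827762287/8715 ≈ 94981.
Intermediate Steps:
L(E, I) = 6/E - I/210 (L(E, I) = I/(-210) + 6/E = I*(-1/210) + 6/E = -I/210 + 6/E = 6/E - I/210)
94980 - L(332, 283) = 94980 - (6/332 - 1/210*283) = 94980 - (6*(1/332) - 283/210) = 94980 - (3/166 - 283/210) = 94980 - 1*(-11587/8715) = 94980 + 11587/8715 = 827762287/8715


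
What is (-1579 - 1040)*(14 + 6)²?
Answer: -1047600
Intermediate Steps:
(-1579 - 1040)*(14 + 6)² = -2619*20² = -2619*400 = -1047600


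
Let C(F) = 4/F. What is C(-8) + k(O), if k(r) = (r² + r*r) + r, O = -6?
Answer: 131/2 ≈ 65.500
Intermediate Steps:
k(r) = r + 2*r² (k(r) = (r² + r²) + r = 2*r² + r = r + 2*r²)
C(-8) + k(O) = 4/(-8) - 6*(1 + 2*(-6)) = 4*(-⅛) - 6*(1 - 12) = -½ - 6*(-11) = -½ + 66 = 131/2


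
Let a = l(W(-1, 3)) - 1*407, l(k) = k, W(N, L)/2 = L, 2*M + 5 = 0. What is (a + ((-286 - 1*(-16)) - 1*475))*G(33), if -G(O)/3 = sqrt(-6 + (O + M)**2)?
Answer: 1719*sqrt(3697) ≈ 1.0452e+5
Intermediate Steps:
M = -5/2 (M = -5/2 + (1/2)*0 = -5/2 + 0 = -5/2 ≈ -2.5000)
W(N, L) = 2*L
a = -401 (a = 2*3 - 1*407 = 6 - 407 = -401)
G(O) = -3*sqrt(-6 + (-5/2 + O)**2) (G(O) = -3*sqrt(-6 + (O - 5/2)**2) = -3*sqrt(-6 + (-5/2 + O)**2))
(a + ((-286 - 1*(-16)) - 1*475))*G(33) = (-401 + ((-286 - 1*(-16)) - 1*475))*(-3*sqrt(-24 + (-5 + 2*33)**2)/2) = (-401 + ((-286 + 16) - 475))*(-3*sqrt(-24 + (-5 + 66)**2)/2) = (-401 + (-270 - 475))*(-3*sqrt(-24 + 61**2)/2) = (-401 - 745)*(-3*sqrt(-24 + 3721)/2) = -(-1719)*sqrt(3697) = 1719*sqrt(3697)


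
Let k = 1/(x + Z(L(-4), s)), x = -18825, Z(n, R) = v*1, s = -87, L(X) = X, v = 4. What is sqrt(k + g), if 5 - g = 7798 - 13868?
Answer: sqrt(2151947480254)/18821 ≈ 77.942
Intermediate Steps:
Z(n, R) = 4 (Z(n, R) = 4*1 = 4)
k = -1/18821 (k = 1/(-18825 + 4) = 1/(-18821) = -1/18821 ≈ -5.3132e-5)
g = 6075 (g = 5 - (7798 - 13868) = 5 - 1*(-6070) = 5 + 6070 = 6075)
sqrt(k + g) = sqrt(-1/18821 + 6075) = sqrt(114337574/18821) = sqrt(2151947480254)/18821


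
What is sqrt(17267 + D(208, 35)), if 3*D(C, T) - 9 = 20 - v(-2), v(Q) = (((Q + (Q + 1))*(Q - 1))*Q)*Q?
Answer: sqrt(155382)/3 ≈ 131.40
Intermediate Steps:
v(Q) = Q**2*(1 + 2*Q)*(-1 + Q) (v(Q) = (((Q + (1 + Q))*(-1 + Q))*Q)*Q = (((1 + 2*Q)*(-1 + Q))*Q)*Q = (Q*(1 + 2*Q)*(-1 + Q))*Q = Q**2*(1 + 2*Q)*(-1 + Q))
D(C, T) = -7/3 (D(C, T) = 3 + (20 - (-2)**2*(-1 - 1*(-2) + 2*(-2)**2))/3 = 3 + (20 - 4*(-1 + 2 + 2*4))/3 = 3 + (20 - 4*(-1 + 2 + 8))/3 = 3 + (20 - 4*9)/3 = 3 + (20 - 1*36)/3 = 3 + (20 - 36)/3 = 3 + (1/3)*(-16) = 3 - 16/3 = -7/3)
sqrt(17267 + D(208, 35)) = sqrt(17267 - 7/3) = sqrt(51794/3) = sqrt(155382)/3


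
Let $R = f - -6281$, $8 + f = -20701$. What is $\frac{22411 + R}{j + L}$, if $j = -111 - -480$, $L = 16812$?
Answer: $\frac{887}{1909} \approx 0.46464$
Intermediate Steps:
$f = -20709$ ($f = -8 - 20701 = -20709$)
$R = -14428$ ($R = -20709 - -6281 = -20709 + 6281 = -14428$)
$j = 369$ ($j = -111 + 480 = 369$)
$\frac{22411 + R}{j + L} = \frac{22411 - 14428}{369 + 16812} = \frac{7983}{17181} = 7983 \cdot \frac{1}{17181} = \frac{887}{1909}$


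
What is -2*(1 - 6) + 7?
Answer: 17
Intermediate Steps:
-2*(1 - 6) + 7 = -2*(-5) + 7 = 10 + 7 = 17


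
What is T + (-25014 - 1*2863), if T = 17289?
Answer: -10588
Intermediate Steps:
T + (-25014 - 1*2863) = 17289 + (-25014 - 1*2863) = 17289 + (-25014 - 2863) = 17289 - 27877 = -10588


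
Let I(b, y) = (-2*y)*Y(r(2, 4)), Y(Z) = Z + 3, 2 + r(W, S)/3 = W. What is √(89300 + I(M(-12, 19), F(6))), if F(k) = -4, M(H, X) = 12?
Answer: 2*√22331 ≈ 298.87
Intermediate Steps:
r(W, S) = -6 + 3*W
Y(Z) = 3 + Z
I(b, y) = -6*y (I(b, y) = (-2*y)*(3 + (-6 + 3*2)) = (-2*y)*(3 + (-6 + 6)) = (-2*y)*(3 + 0) = -2*y*3 = -6*y)
√(89300 + I(M(-12, 19), F(6))) = √(89300 - 6*(-4)) = √(89300 + 24) = √89324 = 2*√22331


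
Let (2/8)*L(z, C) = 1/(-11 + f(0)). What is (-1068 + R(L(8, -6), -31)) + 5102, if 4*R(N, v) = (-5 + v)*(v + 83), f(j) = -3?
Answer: 3566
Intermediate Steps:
L(z, C) = -2/7 (L(z, C) = 4/(-11 - 3) = 4/(-14) = 4*(-1/14) = -2/7)
R(N, v) = (-5 + v)*(83 + v)/4 (R(N, v) = ((-5 + v)*(v + 83))/4 = ((-5 + v)*(83 + v))/4 = (-5 + v)*(83 + v)/4)
(-1068 + R(L(8, -6), -31)) + 5102 = (-1068 + (-415/4 + (1/4)*(-31)**2 + (39/2)*(-31))) + 5102 = (-1068 + (-415/4 + (1/4)*961 - 1209/2)) + 5102 = (-1068 + (-415/4 + 961/4 - 1209/2)) + 5102 = (-1068 - 468) + 5102 = -1536 + 5102 = 3566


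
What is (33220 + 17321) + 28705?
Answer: 79246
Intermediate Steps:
(33220 + 17321) + 28705 = 50541 + 28705 = 79246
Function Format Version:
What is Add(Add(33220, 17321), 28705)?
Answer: 79246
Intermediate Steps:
Add(Add(33220, 17321), 28705) = Add(50541, 28705) = 79246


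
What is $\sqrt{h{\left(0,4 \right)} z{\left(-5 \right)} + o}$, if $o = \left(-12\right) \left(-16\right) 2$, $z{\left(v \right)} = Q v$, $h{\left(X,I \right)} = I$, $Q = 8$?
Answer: $4 \sqrt{14} \approx 14.967$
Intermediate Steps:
$z{\left(v \right)} = 8 v$
$o = 384$ ($o = 192 \cdot 2 = 384$)
$\sqrt{h{\left(0,4 \right)} z{\left(-5 \right)} + o} = \sqrt{4 \cdot 8 \left(-5\right) + 384} = \sqrt{4 \left(-40\right) + 384} = \sqrt{-160 + 384} = \sqrt{224} = 4 \sqrt{14}$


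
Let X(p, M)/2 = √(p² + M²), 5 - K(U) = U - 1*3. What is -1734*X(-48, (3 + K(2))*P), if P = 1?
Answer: -10404*√265 ≈ -1.6936e+5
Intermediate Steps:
K(U) = 8 - U (K(U) = 5 - (U - 1*3) = 5 - (U - 3) = 5 - (-3 + U) = 5 + (3 - U) = 8 - U)
X(p, M) = 2*√(M² + p²) (X(p, M) = 2*√(p² + M²) = 2*√(M² + p²))
-1734*X(-48, (3 + K(2))*P) = -3468*√(((3 + (8 - 1*2))*1)² + (-48)²) = -3468*√(((3 + (8 - 2))*1)² + 2304) = -3468*√(((3 + 6)*1)² + 2304) = -3468*√((9*1)² + 2304) = -3468*√(9² + 2304) = -3468*√(81 + 2304) = -3468*√2385 = -3468*3*√265 = -10404*√265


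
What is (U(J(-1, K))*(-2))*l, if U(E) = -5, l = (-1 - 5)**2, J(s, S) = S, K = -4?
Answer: 360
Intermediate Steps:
l = 36 (l = (-6)**2 = 36)
(U(J(-1, K))*(-2))*l = -5*(-2)*36 = 10*36 = 360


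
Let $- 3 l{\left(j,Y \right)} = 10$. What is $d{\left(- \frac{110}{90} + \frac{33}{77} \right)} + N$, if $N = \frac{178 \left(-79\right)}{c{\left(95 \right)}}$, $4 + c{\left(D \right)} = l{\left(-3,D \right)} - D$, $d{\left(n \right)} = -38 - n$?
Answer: $\frac{1938110}{19341} \approx 100.21$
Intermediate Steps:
$l{\left(j,Y \right)} = - \frac{10}{3}$ ($l{\left(j,Y \right)} = \left(- \frac{1}{3}\right) 10 = - \frac{10}{3}$)
$c{\left(D \right)} = - \frac{22}{3} - D$ ($c{\left(D \right)} = -4 - \left(\frac{10}{3} + D\right) = - \frac{22}{3} - D$)
$N = \frac{42186}{307}$ ($N = \frac{178 \left(-79\right)}{- \frac{22}{3} - 95} = - \frac{14062}{- \frac{22}{3} - 95} = - \frac{14062}{- \frac{307}{3}} = \left(-14062\right) \left(- \frac{3}{307}\right) = \frac{42186}{307} \approx 137.41$)
$d{\left(- \frac{110}{90} + \frac{33}{77} \right)} + N = \left(-38 - \left(- \frac{110}{90} + \frac{33}{77}\right)\right) + \frac{42186}{307} = \left(-38 - \left(\left(-110\right) \frac{1}{90} + 33 \cdot \frac{1}{77}\right)\right) + \frac{42186}{307} = \left(-38 - \left(- \frac{11}{9} + \frac{3}{7}\right)\right) + \frac{42186}{307} = \left(-38 - - \frac{50}{63}\right) + \frac{42186}{307} = \left(-38 + \frac{50}{63}\right) + \frac{42186}{307} = - \frac{2344}{63} + \frac{42186}{307} = \frac{1938110}{19341}$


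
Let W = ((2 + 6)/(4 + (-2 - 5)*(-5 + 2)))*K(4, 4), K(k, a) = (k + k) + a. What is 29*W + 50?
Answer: 4034/25 ≈ 161.36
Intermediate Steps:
K(k, a) = a + 2*k (K(k, a) = 2*k + a = a + 2*k)
W = 96/25 (W = ((2 + 6)/(4 + (-2 - 5)*(-5 + 2)))*(4 + 2*4) = (8/(4 - 7*(-3)))*(4 + 8) = (8/(4 + 21))*12 = (8/25)*12 = 96/25 ≈ 3.8400)
29*W + 50 = 29*(96/25) + 50 = 2784/25 + 50 = 4034/25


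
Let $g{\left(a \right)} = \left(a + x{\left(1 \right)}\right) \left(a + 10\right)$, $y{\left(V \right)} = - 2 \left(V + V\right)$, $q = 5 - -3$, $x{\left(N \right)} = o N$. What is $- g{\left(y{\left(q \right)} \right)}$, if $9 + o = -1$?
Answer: $-924$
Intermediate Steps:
$o = -10$ ($o = -9 - 1 = -10$)
$x{\left(N \right)} = - 10 N$
$q = 8$ ($q = 5 + 3 = 8$)
$y{\left(V \right)} = - 4 V$ ($y{\left(V \right)} = - 2 \cdot 2 V = - 4 V$)
$g{\left(a \right)} = \left(-10 + a\right) \left(10 + a\right)$ ($g{\left(a \right)} = \left(a - 10\right) \left(a + 10\right) = \left(a - 10\right) \left(10 + a\right) = \left(-10 + a\right) \left(10 + a\right)$)
$- g{\left(y{\left(q \right)} \right)} = - (-100 + \left(\left(-4\right) 8\right)^{2}) = - (-100 + \left(-32\right)^{2}) = - (-100 + 1024) = \left(-1\right) 924 = -924$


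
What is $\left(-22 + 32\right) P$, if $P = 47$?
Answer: $470$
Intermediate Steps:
$\left(-22 + 32\right) P = \left(-22 + 32\right) 47 = 10 \cdot 47 = 470$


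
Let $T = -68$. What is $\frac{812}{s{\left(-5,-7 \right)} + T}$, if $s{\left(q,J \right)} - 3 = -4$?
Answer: $- \frac{812}{69} \approx -11.768$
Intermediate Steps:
$s{\left(q,J \right)} = -1$ ($s{\left(q,J \right)} = 3 - 4 = -1$)
$\frac{812}{s{\left(-5,-7 \right)} + T} = \frac{812}{-1 - 68} = \frac{812}{-69} = 812 \left(- \frac{1}{69}\right) = - \frac{812}{69}$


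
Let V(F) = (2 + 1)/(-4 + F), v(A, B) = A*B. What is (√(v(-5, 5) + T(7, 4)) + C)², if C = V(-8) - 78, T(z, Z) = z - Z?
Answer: 97617/16 - 313*I*√22/2 ≈ 6101.1 - 734.05*I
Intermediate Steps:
V(F) = 3/(-4 + F)
C = -313/4 (C = 3/(-4 - 8) - 78 = 3/(-12) - 78 = 3*(-1/12) - 78 = -¼ - 78 = -313/4 ≈ -78.250)
(√(v(-5, 5) + T(7, 4)) + C)² = (√(-5*5 + (7 - 1*4)) - 313/4)² = (√(-25 + (7 - 4)) - 313/4)² = (√(-25 + 3) - 313/4)² = (√(-22) - 313/4)² = (I*√22 - 313/4)² = (-313/4 + I*√22)²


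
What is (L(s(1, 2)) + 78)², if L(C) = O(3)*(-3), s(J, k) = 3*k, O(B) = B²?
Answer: 2601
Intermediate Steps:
L(C) = -27 (L(C) = 3²*(-3) = 9*(-3) = -27)
(L(s(1, 2)) + 78)² = (-27 + 78)² = 51² = 2601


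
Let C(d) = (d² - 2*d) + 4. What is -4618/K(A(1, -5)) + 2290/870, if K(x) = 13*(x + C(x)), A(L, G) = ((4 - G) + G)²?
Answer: 162311/137982 ≈ 1.1763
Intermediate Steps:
C(d) = 4 + d² - 2*d
A(L, G) = 16 (A(L, G) = 4² = 16)
K(x) = 52 - 13*x + 13*x² (K(x) = 13*(x + (4 + x² - 2*x)) = 13*(4 + x² - x) = 52 - 13*x + 13*x²)
-4618/K(A(1, -5)) + 2290/870 = -4618/(52 - 13*16 + 13*16²) + 2290/870 = -4618/(52 - 208 + 13*256) + 2290*(1/870) = -4618/(52 - 208 + 3328) + 229/87 = -4618/3172 + 229/87 = -4618*1/3172 + 229/87 = -2309/1586 + 229/87 = 162311/137982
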